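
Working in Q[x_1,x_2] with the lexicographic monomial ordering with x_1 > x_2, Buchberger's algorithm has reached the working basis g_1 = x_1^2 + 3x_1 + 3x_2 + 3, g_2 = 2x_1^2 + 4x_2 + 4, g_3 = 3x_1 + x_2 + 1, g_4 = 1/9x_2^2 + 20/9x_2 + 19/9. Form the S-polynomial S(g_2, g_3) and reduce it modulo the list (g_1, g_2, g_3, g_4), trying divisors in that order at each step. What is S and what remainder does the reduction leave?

lcm(LM(g_2), LM(g_3)) = x_1^2.
S = (lcm/LT(g_2))·g_2 − (lcm/LT(g_3))·g_3 = -1/3x_1x_2 - 1/3x_1 + 2x_2 + 2.
Reduce S modulo (g_1, g_2, g_3, g_4) in that order:
  leading term x_1x_2: subtract (-1/9x_2)·g_3 from -1/3x_1x_2 - 1/3x_1 + 2x_2 + 2 → -1/3x_1 + 1/9x_2^2 + 19/9x_2 + 2
  leading term x_1: subtract (-1/9)·g_3 from -1/3x_1 + 1/9x_2^2 + 19/9x_2 + 2 → 1/9x_2^2 + 20/9x_2 + 19/9
  leading term x_2^2: subtract (1)·g_4 from 1/9x_2^2 + 20/9x_2 + 19/9 → 0
The remainder is 0, so this S-polynomial contributes no new basis element.
This is the inner loop of Buchberger's algorithm — each nonzero remainder becomes a new basis element.

S(g_2, g_3) = -1/3x_1x_2 - 1/3x_1 + 2x_2 + 2; remainder on division = 0.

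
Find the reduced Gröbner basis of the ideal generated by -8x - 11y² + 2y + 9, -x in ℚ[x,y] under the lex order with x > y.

f_1 = -8x - 11y² + 2y + 9, LT = x.
f_2 = -x, LT = x.

S(f_1,f_2): lcm = x. S = 11/8y² - ¼y - 9/8.
  leading term y²: no divisor's leading term divides it; move 11/8y² to the remainder.
  leading term y: no divisor's leading term divides it; move -¼y to the remainder.
  leading term 1: no divisor's leading term divides it; move -9/8 to the remainder.
  remainder 11/8y² - ¼y - 9/8 ≠ 0; add g_3 = 11/8y² - ¼y - 9/8 to the basis.

The other S-polynomials (S(f_1,g_3), S(f_2,g_3)) all reduce to 0 modulo the current basis, so we have a Gröbner basis.
Inter-reduce: drop elements whose leading term is divisible by another's, tail-reduce, and make monic.

G = {x, y² - 2/11y - 9/11}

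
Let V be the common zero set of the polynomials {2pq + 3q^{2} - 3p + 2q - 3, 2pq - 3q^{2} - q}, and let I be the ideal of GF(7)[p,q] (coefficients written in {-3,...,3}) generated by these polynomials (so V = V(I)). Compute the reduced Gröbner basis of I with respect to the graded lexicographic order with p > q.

G = {p^{2} + 2p - 2q + 1, pq + p + 2q + 1, q^{2} + 3p - 3q + 3}

f_1 = 2pq + 3q^{2} - 3p + 2q - 3, LT = pq.
f_2 = 2pq - 3q^{2} - q, LT = pq.

S(f_1,f_2): lcm = pq. S = 3q^{2} + 2p - 2q + 2.
  leading term q^{2}: no divisor's leading term divides it; move 3q^{2} to the remainder.
  leading term p: no divisor's leading term divides it; move 2p to the remainder.
  leading term q: no divisor's leading term divides it; move -2q to the remainder.
  leading term 1: no divisor's leading term divides it; move 2 to the remainder.
  remainder 3q^{2} + 2p - 2q + 2 ≠ 0; add g_3 = 3q^{2} + 2p - 2q + 2 to the basis.

S(f_1,g_3): lcm = pq^{2}. S = -2q^{3} - 3p^{2} - 2pq + q^{2} - 3p + 2q.
  leading term q^{3}: subtract (-3q)·g_3 from -2q^{3} - 3p^{2} - 2pq + q^{2} - 3p + 2q → -3p^{2} - 3pq + 2q^{2} - 3p + q
  leading term p^{2}: no divisor's leading term divides it; move -3p^{2} to the remainder.
  leading term pq: subtract (2)·f_1 from -3pq + 2q^{2} - 3p + q → 3q^{2} + 3p - 3q - 1
  leading term q^{2}: subtract (1)·g_3 from 3q^{2} + 3p - 3q - 1 → p - q - 3
  leading term p: no divisor's leading term divides it; move p to the remainder.
  leading term q: no divisor's leading term divides it; move -q to the remainder.
  leading term 1: no divisor's leading term divides it; move -3 to the remainder.
  remainder -3p^{2} + p - q - 3 ≠ 0; add g_4 = -3p^{2} + p - q - 3 to the basis.

The other S-polynomials (S(f_2,g_3), S(f_1,g_4), S(f_2,g_4), S(g_3,g_4)) all reduce to 0 modulo the current basis, so we have a Gröbner basis.
Inter-reduce: drop elements whose leading term is divisible by another's, tail-reduce, and make monic.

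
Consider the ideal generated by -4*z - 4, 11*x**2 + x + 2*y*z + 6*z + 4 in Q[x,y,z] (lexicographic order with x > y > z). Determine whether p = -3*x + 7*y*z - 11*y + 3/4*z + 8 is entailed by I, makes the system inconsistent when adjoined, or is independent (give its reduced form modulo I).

First compute the reduced Gröbner basis of I by Buchberger's algorithm.
f_1 = -4*z - 4, LT = z.
f_2 = 11*x**2 + x + 2*y*z + 6*z + 4, LT = x**2.

The S-polynomials (S(f_1,f_2)) all reduce to 0 modulo the current basis, so we have a Gröbner basis.
Inter-reduce: drop elements whose leading term is divisible by another's, tail-reduce, and make monic.
Reduced Gröbner basis: {x**2 + 1/11*x - 2/11*y - 2/11, z + 1}.
Label its elements g_1 = x**2 + 1/11*x - 2/11*y - 2/11, g_2 = z + 1.

Reduce p = -3*x + 7*y*z - 11*y + 3/4*z + 8 modulo G:
  leading term x: no divisor's leading term divides it; move -3*x to the remainder.
  leading term y*z: subtract (7*y)·g_2 from 7*y*z - 11*y + 3/4*z + 8 → -18*y + 3/4*z + 8
  leading term y: no divisor's leading term divides it; move -18*y to the remainder.
  leading term z: subtract (3/4)·g_2 from 3/4*z + 8 → 29/4
  leading term 1: no divisor's leading term divides it; move 29/4 to the remainder.
  normal form = -3*x - 18*y + 29/4.
The normal form is nonzero, so p ∉ I. Since p minus its normal form lies in I, I + (p) = I + (r) where r = -3*x - 18*y + 29/4; decide whether this ideal is the whole ring.
Run Buchberger on G together with r (pairs among the g_i already reduce to 0 since G is a Gröbner basis):
g_1 = x**2 + 1/11*x - 2/11*y - 2/11, LT = x**2.
g_2 = z + 1, LT = z.
r = -3*x - 18*y + 29/4, LT = x.

S(g_1,r): lcm = x**2. S = -6*x*y + 331/132*x - 2/11*y - 2/11.
  leading term x*y: subtract (2*y)·r from -6*x*y + 331/132*x - 2/11*y - 2/11 → 331/132*x + 36*y**2 - 323/22*y - 2/11
  leading term x: subtract (-331/396)·r from 331/132*x + 36*y**2 - 323/22*y - 2/11 → 36*y**2 - 327/11*y + 9311/1584
  leading term y**2: no divisor's leading term divides it; move 36*y**2 to the remainder.
  leading term y: no divisor's leading term divides it; move -327/11*y to the remainder.
  leading term 1: no divisor's leading term divides it; move 9311/1584 to the remainder.
  remainder 36*y**2 - 327/11*y + 9311/1584 ≠ 0; add m_4 = 36*y**2 - 327/11*y + 9311/1584 to the basis.

The other S-polynomials (S(g_1,g_2), S(g_2,r), S(g_1,m_4), S(g_2,m_4), S(r,m_4)) all reduce to 0 modulo the current basis, so we have a Gröbner basis.
Inter-reduce: drop elements whose leading term is divisible by another's, tail-reduce, and make monic.
Reduced Gröbner basis: {x + 6*y - 29/12, y**2 - 109/132*y + 9311/57024, z + 1}.
The reduced Gröbner basis of I + (p) is {x + 6*y - 29/12, y**2 - 109/132*y + 9311/57024, z + 1} ≠ {1}, a proper ideal, so the enlarged system stays consistent: p is independent of I, with normal form -3*x - 18*y + 29/4.

The remainder on division by a Gröbner basis is unique — it is the normal form.

-3*x + 7*y*z - 11*y + 3/4*z + 8 is independent of I; its normal form modulo I is -3*x - 18*y + 29/4.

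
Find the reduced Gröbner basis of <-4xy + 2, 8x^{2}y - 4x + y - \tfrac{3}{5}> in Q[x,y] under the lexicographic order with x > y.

This is the nonlinear analogue of row-reducing a linear system.

f_1 = -4xy + 2, LT = xy.
f_2 = 8x^{2}y - 4x + y - \tfrac{3}{5}, LT = x^{2}y.

S(f_1,f_2): lcm = x^{2}y. S = -\tfrac{1}{8}y + \tfrac{3}{40}.
  reduce S modulo (f_1, f_2):
  remainder -\tfrac{1}{8}y + \tfrac{3}{40} ≠ 0; add g_3 = -\tfrac{1}{8}y + \tfrac{3}{40} to the basis.

S(f_1,g_3): lcm = xy. S = \tfrac{3}{5}x - \tfrac{1}{2}.
  reduce S modulo (f_1, f_2, g_3):
  remainder \tfrac{3}{5}x - \tfrac{1}{2} ≠ 0; add g_4 = \tfrac{3}{5}x - \tfrac{1}{2} to the basis.

The other S-polynomials (S(f_2,g_3), S(f_1,g_4), S(f_2,g_4), S(g_3,g_4)) all reduce to 0 modulo the current basis, so we have a Gröbner basis.
Inter-reduce: drop elements whose leading term is divisible by another's, tail-reduce, and make monic.

G = {x - \tfrac{5}{6}, y - \tfrac{3}{5}}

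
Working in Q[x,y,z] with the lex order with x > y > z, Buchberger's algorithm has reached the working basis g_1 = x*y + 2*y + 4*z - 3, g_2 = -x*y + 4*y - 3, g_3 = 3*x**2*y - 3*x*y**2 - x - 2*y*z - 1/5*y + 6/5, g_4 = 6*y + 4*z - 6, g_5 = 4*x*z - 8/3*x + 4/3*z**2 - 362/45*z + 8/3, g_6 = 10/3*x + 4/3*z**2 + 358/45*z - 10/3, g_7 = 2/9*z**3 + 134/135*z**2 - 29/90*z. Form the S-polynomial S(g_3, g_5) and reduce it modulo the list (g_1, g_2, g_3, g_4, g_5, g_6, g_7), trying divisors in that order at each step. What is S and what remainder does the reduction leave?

lcm(LM(g_3), LM(g_5)) = x**2*y*z.
S = (lcm/LT(g_3))·g_3 − (lcm/LT(g_5))·g_5 = 2/3*x**2*y - x*y**2*z - 1/3*x*y*z**2 + 181/90*x*y*z - 2/3*x*y - 1/3*x*z - 2/3*y*z**2 - 1/15*y*z + 2/5*z.
Reduce S modulo (g_1, g_2, g_3, g_4, g_5, g_6, g_7) in that order:
  leading term x**2*y: subtract (2/3*x)·g_1 from 2/3*x**2*y - x*y**2*z - 1/3*x*y*z**2 + 181/90*x*y*z - 2/3*x*y - 1/3*x*z - 2/3*y*z**2 - 1/15*y*z + 2/5*z → -x*y**2*z - 1/3*x*y*z**2 + 181/90*x*y*z - 2*x*y - 3*x*z + 2*x - 2/3*y*z**2 - 1/15*y*z + 2/5*z
  leading term x*y**2*z: subtract (-y*z)·g_1 from -x*y**2*z - 1/3*x*y*z**2 + 181/90*x*y*z - 2*x*y - 3*x*z + 2*x - 2/3*y*z**2 - 1/15*y*z + 2/5*z → -1/3*x*y*z**2 + 181/90*x*y*z - 2*x*y - 3*x*z + 2*x + 2*y**2*z + 10/3*y*z**2 - 46/15*y*z + 2/5*z
  leading term x*y*z**2: subtract (-1/3*z**2)·g_1 from -1/3*x*y*z**2 + 181/90*x*y*z - 2*x*y - 3*x*z + 2*x + 2*y**2*z + 10/3*y*z**2 - 46/15*y*z + 2/5*z → 181/90*x*y*z - 2*x*y - 3*x*z + 2*x + 2*y**2*z + 4*y*z**2 - 46/15*y*z + 4/3*z**3 - z**2 + 2/5*z
  leading term x*y*z: subtract (181/90*z)·g_1 from 181/90*x*y*z - 2*x*y - 3*x*z + 2*x + 2*y**2*z + 4*y*z**2 - 46/15*y*z + 4/3*z**3 - z**2 + 2/5*z → -2*x*y - 3*x*z + 2*x + 2*y**2*z + 4*y*z**2 - 319/45*y*z + 4/3*z**3 - 407/45*z**2 + 193/30*z
  leading term x*y: subtract (-2)·g_1 from -2*x*y - 3*x*z + 2*x + 2*y**2*z + 4*y*z**2 - 319/45*y*z + 4/3*z**3 - 407/45*z**2 + 193/30*z → -3*x*z + 2*x + 2*y**2*z + 4*y*z**2 - 319/45*y*z + 4*y + 4/3*z**3 - 407/45*z**2 + 433/30*z - 6
  leading term x*z: subtract (-3/4)·g_5 from -3*x*z + 2*x + 2*y**2*z + 4*y*z**2 - 319/45*y*z + 4*y + 4/3*z**3 - 407/45*z**2 + 433/30*z - 6 → 2*y**2*z + 4*y*z**2 - 319/45*y*z + 4*y + 4/3*z**3 - 362/45*z**2 + 42/5*z - 4
  leading term y**2*z: subtract (1/3*y*z)·g_4 from 2*y**2*z + 4*y*z**2 - 319/45*y*z + 4*y + 4/3*z**3 - 362/45*z**2 + 42/5*z - 4 → 8/3*y*z**2 - 229/45*y*z + 4*y + 4/3*z**3 - 362/45*z**2 + 42/5*z - 4
  leading term y*z**2: subtract (4/9*z**2)·g_4 from 8/3*y*z**2 - 229/45*y*z + 4*y + 4/3*z**3 - 362/45*z**2 + 42/5*z - 4 → -229/45*y*z + 4*y - 4/9*z**3 - 242/45*z**2 + 42/5*z - 4
  leading term y*z: subtract (-229/270*z)·g_4 from -229/45*y*z + 4*y - 4/9*z**3 - 242/45*z**2 + 42/5*z - 4 → 4*y - 4/9*z**3 - 268/135*z**2 + 149/45*z - 4
  leading term y: subtract (2/3)·g_4 from 4*y - 4/9*z**3 - 268/135*z**2 + 149/45*z - 4 → -4/9*z**3 - 268/135*z**2 + 29/45*z
  leading term z**3: subtract (-2)·g_7 from -4/9*z**3 - 268/135*z**2 + 29/45*z → 0
The remainder is 0, so this S-polynomial contributes no new basis element.

S(g_3, g_5) = 2/3*x**2*y - x*y**2*z - 1/3*x*y*z**2 + 181/90*x*y*z - 2/3*x*y - 1/3*x*z - 2/3*y*z**2 - 1/15*y*z + 2/5*z; remainder on division = 0.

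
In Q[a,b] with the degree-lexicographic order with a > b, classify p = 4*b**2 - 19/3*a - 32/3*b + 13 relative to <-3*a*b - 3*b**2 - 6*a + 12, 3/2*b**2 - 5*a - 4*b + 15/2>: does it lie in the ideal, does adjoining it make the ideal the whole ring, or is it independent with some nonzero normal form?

4*b**2 - 19/3*a - 32/3*b + 13 is independent of I; its normal form modulo I is 7*a - 7.

First compute the reduced Gröbner basis of I by Buchberger's algorithm.
f_1 = -3*a*b - 3*b**2 - 6*a + 12, LT = a*b.
f_2 = 3/2*b**2 - 5*a - 4*b + 15/2, LT = b**2.

S(f_1,f_2): lcm = a*b**2. S = b**3 + 10/3*a**2 + 14/3*a*b - 5*a - 4*b.
  reduce S modulo (f_1, f_2):
  remainder 10/3*a**2 - 349/9*a - 209/9*b + 176/3 ≠ 0; add h_3 = 10/3*a**2 - 349/9*a - 209/9*b + 176/3 to the basis.

The other S-polynomials (S(f_1,h_3), S(f_2,h_3)) all reduce to 0 modulo the current basis, so we have a Gröbner basis.
Inter-reduce: drop elements whose leading term is divisible by another's, tail-reduce, and make monic.
Reduced Gröbner basis: {a**2 - 349/30*a - 209/30*b + 88/5, a*b + 16/3*a + 8/3*b - 9, b**2 - 10/3*a - 8/3*b + 5}.
Label its elements g_1 = a**2 - 349/30*a - 209/30*b + 88/5, g_2 = a*b + 16/3*a + 8/3*b - 9, g_3 = b**2 - 10/3*a - 8/3*b + 5.

Reduce p = 4*b**2 - 19/3*a - 32/3*b + 13 modulo G:
  leading term b**2: subtract (4)·g_3 from 4*b**2 - 19/3*a - 32/3*b + 13 → 7*a - 7
  leading term a: no divisor's leading term divides it; move 7*a to the remainder.
  leading term 1: no divisor's leading term divides it; move -7 to the remainder.
  normal form = 7*a - 7.
The normal form is nonzero, so p ∉ I. Since p minus its normal form lies in I, I + (p) = I + (r) where r = 7*a - 7; decide whether this ideal is the whole ring.
Run Buchberger on G together with r (pairs among the g_i already reduce to 0 since G is a Gröbner basis):
g_1 = a**2 - 349/30*a - 209/30*b + 88/5, LT = a**2.
g_2 = a*b + 16/3*a + 8/3*b - 9, LT = a*b.
g_3 = b**2 - 10/3*a - 8/3*b + 5, LT = b**2.
r = 7*a - 7, LT = a.

S(g_1,r): lcm = a**2. S = -319/30*a - 209/30*b + 88/5.
  reduce S modulo (g_1, g_2, g_3, r):
  remainder -209/30*b + 209/30 ≠ 0; add m_5 = -209/30*b + 209/30 to the basis.

The other S-polynomials (S(g_1,g_2), S(g_1,g_3), S(g_2,g_3), S(g_2,r), S(g_3,r), S(g_1,m_5), S(g_2,m_5), S(g_3,m_5), S(r,m_5)) all reduce to 0 modulo the current basis, so we have a Gröbner basis.
Inter-reduce: drop elements whose leading term is divisible by another's, tail-reduce, and make monic.
Reduced Gröbner basis: {a - 1, b - 1}.
The reduced Gröbner basis of I + (p) is {a - 1, b - 1} ≠ {1}, a proper ideal, so the enlarged system stays consistent: p is independent of I, with normal form 7*a - 7.

The remainder on division by a Gröbner basis is unique — it is the normal form.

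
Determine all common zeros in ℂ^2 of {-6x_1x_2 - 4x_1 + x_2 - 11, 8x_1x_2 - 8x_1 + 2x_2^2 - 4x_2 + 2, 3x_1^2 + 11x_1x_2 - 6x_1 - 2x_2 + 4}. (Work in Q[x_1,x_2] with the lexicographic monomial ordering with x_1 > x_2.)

Compute a lex Gröbner basis by Buchberger's algorithm.
f_1 = -6x_1x_2 - 4x_1 + x_2 - 11, LT = x_1x_2.
f_2 = 8x_1x_2 - 8x_1 + 2x_2^2 - 4x_2 + 2, LT = x_1x_2.
f_3 = 3x_1^2 + 11x_1x_2 - 6x_1 - 2x_2 + 4, LT = x_1^2.

S(f_1,f_2): lcm = x_1x_2. S = 5/3x_1 - 1/4x_2^2 + 1/3x_2 + 19/12.
  leading term x_1: no divisor's leading term divides it; move 5/3x_1 to the remainder.
  leading term x_2^2: no divisor's leading term divides it; move -1/4x_2^2 to the remainder.
  leading term x_2: no divisor's leading term divides it; move 1/3x_2 to the remainder.
  leading term 1: no divisor's leading term divides it; move 19/12 to the remainder.
  remainder 5/3x_1 - 1/4x_2^2 + 1/3x_2 + 19/12 ≠ 0; add h_4 = 5/3x_1 - 1/4x_2^2 + 1/3x_2 + 19/12 to the basis.

S(f_1,f_3): lcm = x_1^2x_2. S = 2/3x_1^2 - 11/3x_1x_2^2 + 11/6x_1x_2 + 11/6x_1 + 2/3x_2^2 - 4/3x_2.
  leading term x_1^2: subtract (2/9)·f_3 from 2/3x_1^2 - 11/3x_1x_2^2 + 11/6x_1x_2 + 11/6x_1 + 2/3x_2^2 - 4/3x_2 → -11/3x_1x_2^2 - 11/18x_1x_2 + 19/6x_1 + 2/3x_2^2 - 8/9x_2 - 8/9
  leading term x_1x_2^2: subtract (11/18x_2)·f_1 from -11/3x_1x_2^2 - 11/18x_1x_2 + 19/6x_1 + 2/3x_2^2 - 8/9x_2 - 8/9 → 11/6x_1x_2 + 19/6x_1 + 1/18x_2^2 + 35/6x_2 - 8/9
  leading term x_1x_2: subtract (-11/36)·f_1 from 11/6x_1x_2 + 19/6x_1 + 1/18x_2^2 + 35/6x_2 - 8/9 → 35/18x_1 + 1/18x_2^2 + 221/36x_2 - 17/4
  leading term x_1: subtract (7/6)·h_4 from 35/18x_1 + 1/18x_2^2 + 221/36x_2 - 17/4 → 25/72x_2^2 + 23/4x_2 - 439/72
  leading term x_2^2: no divisor's leading term divides it; move 25/72x_2^2 to the remainder.
  leading term x_2: no divisor's leading term divides it; move 23/4x_2 to the remainder.
  leading term 1: no divisor's leading term divides it; move -439/72 to the remainder.
  remainder 25/72x_2^2 + 23/4x_2 - 439/72 ≠ 0; add h_5 = 25/72x_2^2 + 23/4x_2 - 439/72 to the basis.

S(f_2,f_3): lcm = x_1^2x_2. S = -x_1^2 - 41/12x_1x_2^2 + 3/2x_1x_2 + 1/4x_1 + 2/3x_2^2 - 4/3x_2.
  leading term x_1^2: subtract (-1/3)·f_3 from -x_1^2 - 41/12x_1x_2^2 + 3/2x_1x_2 + 1/4x_1 + 2/3x_2^2 - 4/3x_2 → -41/12x_1x_2^2 + 31/6x_1x_2 - 7/4x_1 + 2/3x_2^2 - 2x_2 + 4/3
  leading term x_1x_2^2: subtract (41/72x_2)·f_1 from -41/12x_1x_2^2 + 31/6x_1x_2 - 7/4x_1 + 2/3x_2^2 - 2x_2 + 4/3 → 67/9x_1x_2 - 7/4x_1 + 7/72x_2^2 + 307/72x_2 + 4/3
  leading term x_1x_2: subtract (-67/54)·f_1 from 67/9x_1x_2 - 7/4x_1 + 7/72x_2^2 + 307/72x_2 + 4/3 → -725/108x_1 + 7/72x_2^2 + 1189/216x_2 - 665/54
  leading term x_1: subtract (-145/36)·h_4 from -725/108x_1 + 7/72x_2^2 + 1189/216x_2 - 665/54 → -131/144x_2^2 + 493/72x_2 - 95/16
  leading term x_2^2: subtract (-131/50)·h_5 from -131/144x_2^2 + 493/72x_2 - 95/16 → 19721/900x_2 - 19721/900
  leading term x_2: no divisor's leading term divides it; move 19721/900x_2 to the remainder.
  leading term 1: no divisor's leading term divides it; move -19721/900 to the remainder.
  remainder 19721/900x_2 - 19721/900 ≠ 0; add h_6 = 19721/900x_2 - 19721/900 to the basis.

The other S-polynomials (S(f_1,h_4), S(f_2,h_4), S(f_3,h_4), S(f_1,h_5), S(f_2,h_5), S(f_3,h_5), S(h_4,h_5), S(f_1,h_6), S(f_2,h_6), S(f_3,h_6), S(h_4,h_6), S(h_5,h_6)) all reduce to 0 modulo the current basis, so we have a Gröbner basis.
Inter-reduce: drop elements whose leading term is divisible by another's, tail-reduce, and make monic.
Reduced Gröbner basis: {x_1 + 1, x_2 - 1}.

Elimination: the polynomial x_2 - 1 lies in the elimination ideal for x_2, so x_2 ∈ {1}. For each such x_2, the remaining basis elements (now univariate) give the rest of the solution.
  x_2 = 1: the earlier basis element becomes x_1 + 1 = 0, giving x_1 = -1 — point (-1, 1).
Substituting each solution back into the original system confirms all equations vanish.

{(-1, 1)}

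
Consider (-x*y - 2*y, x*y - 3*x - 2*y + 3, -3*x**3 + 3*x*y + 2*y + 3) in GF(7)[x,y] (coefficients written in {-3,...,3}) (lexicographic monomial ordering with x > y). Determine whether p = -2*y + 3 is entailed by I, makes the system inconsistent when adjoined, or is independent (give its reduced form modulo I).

Adjoining -2*y + 3 makes the ideal the whole ring: the system is inconsistent.

First compute the reduced Gröbner basis of I by Buchberger's algorithm.
f_1 = -x*y - 2*y, LT = x*y.
f_2 = x*y - 3*x - 2*y + 3, LT = x*y.
f_3 = -3*x**3 + 3*x*y + 2*y + 3, LT = x**3.

S(f_1,f_2): lcm = x*y. S = 3*x - 3*y - 3.
  leading term x: no divisor's leading term divides it; move 3*x to the remainder.
  leading term y: no divisor's leading term divides it; move -3*y to the remainder.
  leading term 1: no divisor's leading term divides it; move -3 to the remainder.
  remainder 3*x - 3*y - 3 ≠ 0; add h_4 = 3*x - 3*y - 3 to the basis.

S(f_1,f_3): lcm = x**3*y. S = 2*x**2*y + x*y**2 + 3*y**2 + y.
  leading term x**2*y: subtract (-2*x)·f_1 from 2*x**2*y + x*y**2 + 3*y**2 + y → x*y**2 + 3*x*y + 3*y**2 + y
  leading term x*y**2: subtract (-y)·f_1 from x*y**2 + 3*x*y + 3*y**2 + y → 3*x*y + y**2 + y
  leading term x*y: subtract (-3)·f_1 from 3*x*y + y**2 + y → y**2 + 2*y
  leading term y**2: no divisor's leading term divides it; move y**2 to the remainder.
  leading term y: no divisor's leading term divides it; move 2*y to the remainder.
  remainder y**2 + 2*y ≠ 0; add h_5 = y**2 + 2*y to the basis.

S(f_2,f_3): lcm = x**3*y. S = -3*x**3 - 2*x**2*y + 3*x**2 + x*y**2 + 3*y**2 + y.
  leading term x**3: subtract (1)·f_3 from -3*x**3 - 2*x**2*y + 3*x**2 + x*y**2 + 3*y**2 + y → -2*x**2*y + 3*x**2 + x*y**2 - 3*x*y + 3*y**2 - y - 3
  leading term x**2*y: subtract (2*x)·f_1 from -2*x**2*y + 3*x**2 + x*y**2 - 3*x*y + 3*y**2 - y - 3 → 3*x**2 + x*y**2 + x*y + 3*y**2 - y - 3
  leading term x**2: subtract (x)·h_4 from 3*x**2 + x*y**2 + x*y + 3*y**2 - y - 3 → x*y**2 - 3*x*y + 3*x + 3*y**2 - y - 3
  leading term x*y**2: subtract (-y)·f_1 from x*y**2 - 3*x*y + 3*x + 3*y**2 - y - 3 → -3*x*y + 3*x + y**2 - y - 3
  leading term x*y: subtract (3)·f_1 from -3*x*y + 3*x + y**2 - y - 3 → 3*x + y**2 - 2*y - 3
  leading term x: subtract (1)·h_4 from 3*x + y**2 - 2*y - 3 → y**2 + y
  leading term y**2: subtract (1)·h_5 from y**2 + y → -y
  leading term y: no divisor's leading term divides it; move -y to the remainder.
  remainder -y ≠ 0; add h_6 = -y to the basis.

The other S-polynomials (S(f_1,h_4), S(f_2,h_4), S(f_3,h_4), S(f_1,h_5), S(f_2,h_5), S(f_3,h_5), S(h_4,h_5), S(f_1,h_6), S(f_2,h_6), S(f_3,h_6), S(h_4,h_6), S(h_5,h_6)) all reduce to 0 modulo the current basis, so we have a Gröbner basis.
Inter-reduce: drop elements whose leading term is divisible by another's, tail-reduce, and make monic.
Reduced Gröbner basis: {x - 1, y}.
Label its elements g_1 = x - 1, g_2 = y.

Reduce p = -2*y + 3 modulo G:
  leading term y: subtract (-2)·g_2 from -2*y + 3 → 3
  leading term 1: no divisor's leading term divides it; move 3 to the remainder.
  normal form = 3.
The normal form is nonzero, so p ∉ I. Since p minus its normal form lies in I, I + (p) = I + (r) where r = 3; decide whether this ideal is the whole ring.
Here r = 3 is a nonzero constant, hence a unit: 1 ∈ I + (p), the Gröbner basis of I + (p) is {1}, and the enlarged system has no common solution — adjoining p is inconsistent.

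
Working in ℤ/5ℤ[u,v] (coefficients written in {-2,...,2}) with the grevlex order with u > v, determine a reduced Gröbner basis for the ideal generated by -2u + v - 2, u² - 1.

G = {v² + v, u + 2v + 1}

f_1 = -2u + v - 2, LT = u.
f_2 = u² - 1, LT = u².

S(f_1,f_2): lcm = u². S = 2uv + u + 1.
  leading term uv: subtract (-v)·f_1 from 2uv + u + 1 → v² + u - 2v + 1
  leading term v²: no divisor's leading term divides it; move v² to the remainder.
  leading term u: subtract (2)·f_1 from u - 2v + 1 → v
  leading term v: no divisor's leading term divides it; move v to the remainder.
  remainder v² + v ≠ 0; add g_3 = v² + v to the basis.

The other S-polynomials (S(f_1,g_3), S(f_2,g_3)) all reduce to 0 modulo the current basis, so we have a Gröbner basis.
Inter-reduce: drop elements whose leading term is divisible by another's, tail-reduce, and make monic.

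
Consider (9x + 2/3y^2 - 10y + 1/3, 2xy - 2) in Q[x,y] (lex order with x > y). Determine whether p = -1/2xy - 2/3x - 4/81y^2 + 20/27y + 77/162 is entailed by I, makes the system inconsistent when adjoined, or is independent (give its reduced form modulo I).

-1/2xy - 2/3x - 4/81y^2 + 20/27y + 77/162 lies in I (it reduces to 0).

First compute the reduced Gröbner basis of I by Buchberger's algorithm.
f_1 = 9x + 2/3y^2 - 10y + 1/3, LT = x.
f_2 = 2xy - 2, LT = xy.

S(f_1,f_2): lcm = xy. S = 2/27y^3 - 10/9y^2 + 1/27y + 1.
  reduce S modulo (f_1, f_2):
  remainder 2/27y^3 - 10/9y^2 + 1/27y + 1 ≠ 0; add h_3 = 2/27y^3 - 10/9y^2 + 1/27y + 1 to the basis.

The other S-polynomials (S(f_1,h_3), S(f_2,h_3)) all reduce to 0 modulo the current basis, so we have a Gröbner basis.
Inter-reduce: drop elements whose leading term is divisible by another's, tail-reduce, and make monic.
Reduced Gröbner basis: {x + 2/27y^2 - 10/9y + 1/27, y^3 - 15y^2 + 1/2y + 27/2}.
Label its elements g_1 = x + 2/27y^2 - 10/9y + 1/27, g_2 = y^3 - 15y^2 + 1/2y + 27/2.

Reduce p = -1/2xy - 2/3x - 4/81y^2 + 20/27y + 77/162 modulo G:
  leading term xy: subtract (-1/2y)·g_1 from -1/2xy - 2/3x - 4/81y^2 + 20/27y + 77/162 → -2/3x + 1/27y^3 - 49/81y^2 + 41/54y + 77/162
  leading term x: subtract (-2/3)·g_1 from -2/3x + 1/27y^3 - 49/81y^2 + 41/54y + 77/162 → 1/27y^3 - 5/9y^2 + 1/54y + 1/2
  leading term y^3: subtract (1/27)·g_2 from 1/27y^3 - 5/9y^2 + 1/54y + 1/2 → 0
  normal form = 0.
Since the normal form is 0, p ∈ I.

Ideal membership is decidable via reduction modulo a Gröbner basis.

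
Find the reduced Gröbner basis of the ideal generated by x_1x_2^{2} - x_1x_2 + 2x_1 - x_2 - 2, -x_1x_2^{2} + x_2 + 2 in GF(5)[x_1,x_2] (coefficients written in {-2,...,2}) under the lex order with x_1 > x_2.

G = {x_1 + x_2 + 2, x_2^{2} + 1}

f_1 = x_1x_2^{2} - x_1x_2 + 2x_1 - x_2 - 2, LT = x_1x_2^{2}.
f_2 = -x_1x_2^{2} + x_2 + 2, LT = x_1x_2^{2}.

S(f_1,f_2): lcm = x_1x_2^{2}. S = -x_1x_2 + 2x_1.
  reduce S modulo (f_1, f_2):
  remainder -x_1x_2 + 2x_1 ≠ 0; add g_3 = -x_1x_2 + 2x_1 to the basis.

S(f_1,g_3): lcm = x_1x_2^{2}. S = x_1x_2 + 2x_1 - x_2 - 2.
  reduce S modulo (f_1, f_2, g_3):
  remainder -x_1 - x_2 - 2 ≠ 0; add g_4 = -x_1 - x_2 - 2 to the basis.

S(f_1,g_4): lcm = x_1x_2^{2}. S = -x_1x_2 + 2x_1 - x_2^{3} - 2x_2^{2} - x_2 - 2.
  reduce S modulo (f_1, f_2, g_3, g_4):
  remainder -x_2^{3} - 2x_2^{2} - x_2 - 2 ≠ 0; add g_5 = -x_2^{3} - 2x_2^{2} - x_2 - 2 to the basis.

S(g_3,g_4): lcm = x_1x_2. S = -2x_1 - x_2^{2} - 2x_2.
  reduce S modulo (f_1, f_2, g_3, g_4, g_5):
  remainder -x_2^{2} - 1 ≠ 0; add g_6 = -x_2^{2} - 1 to the basis.

The other S-polynomials (S(f_2,g_3), S(f_2,g_4), S(f_1,g_5), S(f_2,g_5), S(g_3,g_5), S(g_4,g_5), S(f_1,g_6), S(f_2,g_6), S(g_3,g_6), S(g_4,g_6), S(g_5,g_6)) all reduce to 0 modulo the current basis, so we have a Gröbner basis.
Inter-reduce: drop elements whose leading term is divisible by another's, tail-reduce, and make monic.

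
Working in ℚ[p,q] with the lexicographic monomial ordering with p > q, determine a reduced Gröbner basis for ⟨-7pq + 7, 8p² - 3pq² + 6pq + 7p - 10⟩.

G = {p - ⅜q² - ½q + ⅞, q³ + 4/3q² - 7/3q - 8/3}

f_1 = -7pq + 7, LT = pq.
f_2 = 8p² - 3pq² + 6pq + 7p - 10, LT = p².

S(f_1,f_2): lcm = p²q. S = ⅜pq³ - ¾pq² - ⅞pq - p + 5/4q.
  reduce S modulo (f_1, f_2):
  remainder -p + ⅜q² + ½q - ⅞ ≠ 0; add g_3 = -p + ⅜q² + ½q - ⅞ to the basis.

S(f_1,g_3): lcm = pq. S = ⅜q³ + ½q² - ⅞q - 1.
  reduce S modulo (f_1, f_2, g_3):
  remainder ⅜q³ + ½q² - ⅞q - 1 ≠ 0; add g_4 = ⅜q³ + ½q² - ⅞q - 1 to the basis.

The other S-polynomials (S(f_2,g_3), S(f_1,g_4), S(f_2,g_4), S(g_3,g_4)) all reduce to 0 modulo the current basis, so we have a Gröbner basis.
Inter-reduce: drop elements whose leading term is divisible by another's, tail-reduce, and make monic.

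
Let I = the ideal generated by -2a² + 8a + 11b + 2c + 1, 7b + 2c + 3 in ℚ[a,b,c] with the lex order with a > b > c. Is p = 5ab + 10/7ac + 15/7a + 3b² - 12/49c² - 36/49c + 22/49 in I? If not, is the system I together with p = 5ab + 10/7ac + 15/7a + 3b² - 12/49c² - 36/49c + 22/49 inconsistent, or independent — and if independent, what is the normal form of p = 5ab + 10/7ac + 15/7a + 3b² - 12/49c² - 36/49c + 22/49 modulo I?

First compute the reduced Gröbner basis of I by Buchberger's algorithm.
f_1 = -2a² + 8a + 11b + 2c + 1, LT = a².
f_2 = 7b + 2c + 3, LT = b.

The S-polynomials (S(f_1,f_2)) all reduce to 0 modulo the current basis, so we have a Gröbner basis.
Inter-reduce: drop elements whose leading term is divisible by another's, tail-reduce, and make monic.
Reduced Gröbner basis: {a² - 4a + 4/7c + 13/7, b + 2/7c + 3/7}.
Label its elements g_1 = a² - 4a + 4/7c + 13/7, g_2 = b + 2/7c + 3/7.

Reduce p = 5ab + 10/7ac + 15/7a + 3b² - 12/49c² - 36/49c + 22/49 modulo G:
  leading term ab: subtract (5a)·g_2 from 5ab + 10/7ac + 15/7a + 3b² - 12/49c² - 36/49c + 22/49 → 3b² - 12/49c² - 36/49c + 22/49
  leading term b²: subtract (3b)·g_2 from 3b² - 12/49c² - 36/49c + 22/49 → -6/7bc - 9/7b - 12/49c² - 36/49c + 22/49
  leading term bc: subtract (-6/7c)·g_2 from -6/7bc - 9/7b - 12/49c² - 36/49c + 22/49 → -9/7b - 18/49c + 22/49
  leading term b: subtract (-9/7)·g_2 from -9/7b - 18/49c + 22/49 → 1
  leading term 1: no divisor's leading term divides it; move 1 to the remainder.
  normal form = 1.
The normal form is nonzero, so p ∉ I. Since p minus its normal form lies in I, I + (p) = I + (r) where r = 1; decide whether this ideal is the whole ring.
Here r = 1 is a nonzero constant, hence a unit: 1 ∈ I + (p), the Gröbner basis of I + (p) is {1}, and the enlarged system has no common solution — adjoining p is inconsistent.

The remainder on division by a Gröbner basis is unique — it is the normal form.

Adjoining 5ab + 10/7ac + 15/7a + 3b² - 12/49c² - 36/49c + 22/49 makes the ideal the whole ring: the system is inconsistent.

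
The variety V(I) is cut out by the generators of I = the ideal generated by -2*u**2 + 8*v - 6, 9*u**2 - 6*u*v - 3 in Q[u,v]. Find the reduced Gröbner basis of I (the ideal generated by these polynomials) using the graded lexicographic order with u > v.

f_1 = -2*u**2 + 8*v - 6, LT = u**2.
f_2 = 9*u**2 - 6*u*v - 3, LT = u**2.

S(f_1,f_2): lcm = u**2. S = 2/3*u*v - 4*v + 10/3.
  reduce S modulo (f_1, f_2):
  remainder 2/3*u*v - 4*v + 10/3 ≠ 0; add g_3 = 2/3*u*v - 4*v + 10/3 to the basis.

S(f_1,g_3): lcm = u**2*v. S = 6*u*v - 4*v**2 - 5*u + 3*v.
  reduce S modulo (f_1, f_2, g_3):
  remainder -4*v**2 - 5*u + 39*v - 30 ≠ 0; add g_4 = -4*v**2 - 5*u + 39*v - 30 to the basis.

The other S-polynomials (S(f_2,g_3), S(f_1,g_4), S(f_2,g_4), S(g_3,g_4)) all reduce to 0 modulo the current basis, so we have a Gröbner basis.
Inter-reduce: drop elements whose leading term is divisible by another's, tail-reduce, and make monic.

G = {u**2 - 4*v + 3, u*v - 6*v + 5, v**2 + 5/4*u - 39/4*v + 15/2}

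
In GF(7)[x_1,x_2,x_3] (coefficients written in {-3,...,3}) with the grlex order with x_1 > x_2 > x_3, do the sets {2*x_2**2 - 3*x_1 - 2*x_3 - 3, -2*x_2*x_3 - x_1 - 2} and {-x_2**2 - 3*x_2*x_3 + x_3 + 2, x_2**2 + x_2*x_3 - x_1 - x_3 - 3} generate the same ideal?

For a fixed monomial order, each ideal has a unique reduced Gröbner basis; comparing bases decides equality.
Buchberger on the first generating set:
f_1 = 2*x_2**2 - 3*x_1 - 2*x_3 - 3, LT = x_2**2.
f_2 = -2*x_2*x_3 - x_1 - 2, LT = x_2*x_3.

S(f_1,f_2): lcm = x_2**2*x_3. S = 3*x_1*x_2 + 2*x_1*x_3 - x_3**2 - x_2 + 2*x_3.
  leading term x_1*x_2: no divisor's leading term divides it; move 3*x_1*x_2 to the remainder.
  leading term x_1*x_3: no divisor's leading term divides it; move 2*x_1*x_3 to the remainder.
  leading term x_3**2: no divisor's leading term divides it; move -x_3**2 to the remainder.
  leading term x_2: no divisor's leading term divides it; move -x_2 to the remainder.
  leading term x_3: no divisor's leading term divides it; move 2*x_3 to the remainder.
  remainder 3*x_1*x_2 + 2*x_1*x_3 - x_3**2 - x_2 + 2*x_3 ≠ 0; add g_3 = 3*x_1*x_2 + 2*x_1*x_3 - x_3**2 - x_2 + 2*x_3 to the basis.

S(f_2,g_3): lcm = x_1*x_2*x_3. S = -3*x_1*x_3**2 - 2*x_3**3 - 3*x_1**2 - 2*x_2*x_3 - 3*x_3**2 + x_1.
  leading term x_1*x_3**2: no divisor's leading term divides it; move -3*x_1*x_3**2 to the remainder.
  leading term x_3**3: no divisor's leading term divides it; move -2*x_3**3 to the remainder.
  leading term x_1**2: no divisor's leading term divides it; move -3*x_1**2 to the remainder.
  leading term x_2*x_3: subtract (1)·f_2 from -2*x_2*x_3 - 3*x_3**2 + x_1 → -3*x_3**2 + 2*x_1 + 2
  leading term x_3**2: no divisor's leading term divides it; move -3*x_3**2 to the remainder.
  leading term x_1: no divisor's leading term divides it; move 2*x_1 to the remainder.
  leading term 1: no divisor's leading term divides it; move 2 to the remainder.
  remainder -3*x_1*x_3**2 - 2*x_3**3 - 3*x_1**2 - 3*x_3**2 + 2*x_1 + 2 ≠ 0; add g_4 = -3*x_1*x_3**2 - 2*x_3**3 - 3*x_1**2 - 3*x_3**2 + 2*x_1 + 2 to the basis.

The other S-polynomials (S(f_1,g_3), S(f_1,g_4), S(f_2,g_4), S(g_3,g_4)) all reduce to 0 modulo the current basis, so we have a Gröbner basis.
Inter-reduce: drop elements whose leading term is divisible by another's, tail-reduce, and make monic.
Reduced Gröbner basis: {x_1*x_3**2 + 3*x_3**3 + x_1**2 + x_3**2 - 3*x_1 - 3, x_1*x_2 + 3*x_1*x_3 + 2*x_3**2 + 2*x_2 + 3*x_3, x_2**2 + 2*x_1 - x_3 + 2, x_2*x_3 - 3*x_1 + 1}.

Buchberger on the second generating set:
h_1 = -x_2**2 - 3*x_2*x_3 + x_3 + 2, LT = x_2**2.
h_2 = x_2**2 + x_2*x_3 - x_1 - x_3 - 3, LT = x_2**2.

S(h_1,h_2): lcm = x_2**2. S = 2*x_2*x_3 + x_1 + 1.
  leading term x_2*x_3: no divisor's leading term divides it; move 2*x_2*x_3 to the remainder.
  leading term x_1: no divisor's leading term divides it; move x_1 to the remainder.
  leading term 1: no divisor's leading term divides it; move 1 to the remainder.
  remainder 2*x_2*x_3 + x_1 + 1 ≠ 0; add k_3 = 2*x_2*x_3 + x_1 + 1 to the basis.

S(h_1,k_3): lcm = x_2**2*x_3. S = 3*x_2*x_3**2 + 3*x_1*x_2 - x_3**2 + 3*x_2 - 2*x_3.
  leading term x_2*x_3**2: subtract (-2*x_3)·k_3 from 3*x_2*x_3**2 + 3*x_1*x_2 - x_3**2 + 3*x_2 - 2*x_3 → 3*x_1*x_2 + 2*x_1*x_3 - x_3**2 + 3*x_2
  leading term x_1*x_2: no divisor's leading term divides it; move 3*x_1*x_2 to the remainder.
  leading term x_1*x_3: no divisor's leading term divides it; move 2*x_1*x_3 to the remainder.
  leading term x_3**2: no divisor's leading term divides it; move -x_3**2 to the remainder.
  leading term x_2: no divisor's leading term divides it; move 3*x_2 to the remainder.
  remainder 3*x_1*x_2 + 2*x_1*x_3 - x_3**2 + 3*x_2 ≠ 0; add k_4 = 3*x_1*x_2 + 2*x_1*x_3 - x_3**2 + 3*x_2 to the basis.

S(k_3,k_4): lcm = x_1*x_2*x_3. S = -3*x_1*x_3**2 - 2*x_3**3 - 3*x_1**2 - x_2*x_3 - 3*x_1.
  leading term x_1*x_3**2: no divisor's leading term divides it; move -3*x_1*x_3**2 to the remainder.
  leading term x_3**3: no divisor's leading term divides it; move -2*x_3**3 to the remainder.
  leading term x_1**2: no divisor's leading term divides it; move -3*x_1**2 to the remainder.
  leading term x_2*x_3: subtract (3)·k_3 from -x_2*x_3 - 3*x_1 → x_1 - 3
  leading term x_1: no divisor's leading term divides it; move x_1 to the remainder.
  leading term 1: no divisor's leading term divides it; move -3 to the remainder.
  remainder -3*x_1*x_3**2 - 2*x_3**3 - 3*x_1**2 + x_1 - 3 ≠ 0; add k_5 = -3*x_1*x_3**2 - 2*x_3**3 - 3*x_1**2 + x_1 - 3 to the basis.

The other S-polynomials (S(h_2,k_3), S(h_1,k_4), S(h_2,k_4), S(h_1,k_5), S(h_2,k_5), S(k_3,k_5), S(k_4,k_5)) all reduce to 0 modulo the current basis, so we have a Gröbner basis.
Inter-reduce: drop elements whose leading term is divisible by another's, tail-reduce, and make monic.
Reduced Gröbner basis: {x_1*x_3**2 + 3*x_3**3 + x_1**2 + 2*x_1 + 1, x_1*x_2 + 3*x_1*x_3 + 2*x_3**2 + x_2, x_2**2 + 2*x_1 - x_3, x_2*x_3 - 3*x_1 - 3}.

Since the reduced bases disagree, the two ideals are not the same.

No, the ideals differ.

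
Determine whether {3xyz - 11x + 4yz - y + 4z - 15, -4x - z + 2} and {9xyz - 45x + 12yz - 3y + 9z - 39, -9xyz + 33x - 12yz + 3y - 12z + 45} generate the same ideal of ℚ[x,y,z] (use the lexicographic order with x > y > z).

Yes, the ideals are equal.

Since reduced Gröbner bases are canonical representatives of ideals under a given ordering, it suffices to compute and compare them.
Buchberger on the first generating set:
f_1 = 3xyz - 11x + 4yz - y + 4z - 15, LT = xyz.
f_2 = -4x - z + 2, LT = x.

S(f_1,f_2): lcm = xyz. S = -11/3x - ¼yz² + 11/6yz - ⅓y + 4/3z - 5.
  leading term x: subtract (11/12)·f_2 from -11/3x - ¼yz² + 11/6yz - ⅓y + 4/3z - 5 → -¼yz² + 11/6yz - ⅓y + 9/4z - 41/6
  leading term yz²: no divisor's leading term divides it; move -¼yz² to the remainder.
  leading term yz: no divisor's leading term divides it; move 11/6yz to the remainder.
  leading term y: no divisor's leading term divides it; move -⅓y to the remainder.
  leading term z: no divisor's leading term divides it; move 9/4z to the remainder.
  leading term 1: no divisor's leading term divides it; move -41/6 to the remainder.
  remainder -¼yz² + 11/6yz - ⅓y + 9/4z - 41/6 ≠ 0; add g_3 = -¼yz² + 11/6yz - ⅓y + 9/4z - 41/6 to the basis.

The other S-polynomials (S(f_1,g_3), S(f_2,g_3)) all reduce to 0 modulo the current basis, so we have a Gröbner basis.
Inter-reduce: drop elements whose leading term is divisible by another's, tail-reduce, and make monic.
Reduced Gröbner basis: {x + ¼z - ½, yz² - 22/3yz + 4/3y - 9z + 82/3}.

Buchberger on the second generating set:
h_1 = 9xyz - 45x + 12yz - 3y + 9z - 39, LT = xyz.
h_2 = -9xyz + 33x - 12yz + 3y - 12z + 45, LT = xyz.

S(h_1,h_2): lcm = xyz. S = -4/3x - ⅓z + ⅔.
  leading term x: no divisor's leading term divides it; move -4/3x to the remainder.
  leading term z: no divisor's leading term divides it; move -⅓z to the remainder.
  leading term 1: no divisor's leading term divides it; move ⅔ to the remainder.
  remainder -4/3x - ⅓z + ⅔ ≠ 0; add k_3 = -4/3x - ⅓z + ⅔ to the basis.

S(h_1,k_3): lcm = xyz. S = -5x - ¼yz² + 11/6yz - ⅓y + z - 13/3.
  leading term x: subtract (15/4)·k_3 from -5x - ¼yz² + 11/6yz - ⅓y + z - 13/3 → -¼yz² + 11/6yz - ⅓y + 9/4z - 41/6
  leading term yz²: no divisor's leading term divides it; move -¼yz² to the remainder.
  leading term yz: no divisor's leading term divides it; move 11/6yz to the remainder.
  leading term y: no divisor's leading term divides it; move -⅓y to the remainder.
  leading term z: no divisor's leading term divides it; move 9/4z to the remainder.
  leading term 1: no divisor's leading term divides it; move -41/6 to the remainder.
  remainder -¼yz² + 11/6yz - ⅓y + 9/4z - 41/6 ≠ 0; add k_4 = -¼yz² + 11/6yz - ⅓y + 9/4z - 41/6 to the basis.

The other S-polynomials (S(h_2,k_3), S(h_1,k_4), S(h_2,k_4), S(k_3,k_4)) all reduce to 0 modulo the current basis, so we have a Gröbner basis.
Inter-reduce: drop elements whose leading term is divisible by another's, tail-reduce, and make monic.
Reduced Gröbner basis: {x + ¼z - ½, yz² - 22/3yz + 4/3y - 9z + 82/3}.

Same reduced basis, so the two generating sets span the same ideal.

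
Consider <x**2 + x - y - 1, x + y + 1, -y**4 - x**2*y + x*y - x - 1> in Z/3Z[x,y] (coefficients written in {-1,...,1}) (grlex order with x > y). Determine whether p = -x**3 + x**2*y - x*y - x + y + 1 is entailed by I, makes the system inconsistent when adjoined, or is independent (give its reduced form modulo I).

-x**3 + x**2*y - x*y - x + y + 1 lies in I (it reduces to 0).

First compute the reduced Gröbner basis of I by Buchberger's algorithm.
f_1 = x**2 + x - y - 1, LT = x**2.
f_2 = x + y + 1, LT = x.
f_3 = -y**4 - x**2*y + x*y - x - 1, LT = y**4.

S(f_1,f_2): lcm = x**2. S = -x*y - y - 1.
  leading term x*y: subtract (-y)·f_2 from -x*y - y - 1 → y**2 - 1
  leading term y**2: no divisor's leading term divides it; move y**2 to the remainder.
  leading term 1: no divisor's leading term divides it; move -1 to the remainder.
  remainder y**2 - 1 ≠ 0; add h_4 = y**2 - 1 to the basis.

S(f_3,h_4): lcm = y**4. S = x**2*y - x*y + y**2 + x + 1.
  leading term x**2*y: subtract (y)·f_1 from x**2*y - x*y + y**2 + x + 1 → x*y - y**2 + x + y + 1
  leading term x*y: subtract (y)·f_2 from x*y - y**2 + x + y + 1 → y**2 + x + 1
  leading term y**2: subtract (1)·h_4 from y**2 + x + 1 → x - 1
  leading term x: subtract (1)·f_2 from x - 1 → -y + 1
  leading term y: no divisor's leading term divides it; move -y to the remainder.
  leading term 1: no divisor's leading term divides it; move 1 to the remainder.
  remainder -y + 1 ≠ 0; add h_5 = -y + 1 to the basis.

The other S-polynomials (S(f_1,f_3), S(f_2,f_3), S(f_1,h_4), S(f_2,h_4), S(f_1,h_5), S(f_2,h_5), S(f_3,h_5), S(h_4,h_5)) all reduce to 0 modulo the current basis, so we have a Gröbner basis.
Inter-reduce: drop elements whose leading term is divisible by another's, tail-reduce, and make monic.
Reduced Gröbner basis: {x - 1, y - 1}.
Label its elements g_1 = x - 1, g_2 = y - 1.

Reduce p = -x**3 + x**2*y - x*y - x + y + 1 modulo G:
  leading term x**3: subtract (-x**2)·g_1 from -x**3 + x**2*y - x*y - x + y + 1 → x**2*y - x**2 - x*y - x + y + 1
  leading term x**2*y: subtract (x*y)·g_1 from x**2*y - x**2 - x*y - x + y + 1 → -x**2 - x + y + 1
  leading term x**2: subtract (-x)·g_1 from -x**2 - x + y + 1 → x + y + 1
  leading term x: subtract (1)·g_1 from x + y + 1 → y - 1
  leading term y: subtract (1)·g_2 from y - 1 → 0
  normal form = 0.
Since the normal form is 0, p ∈ I.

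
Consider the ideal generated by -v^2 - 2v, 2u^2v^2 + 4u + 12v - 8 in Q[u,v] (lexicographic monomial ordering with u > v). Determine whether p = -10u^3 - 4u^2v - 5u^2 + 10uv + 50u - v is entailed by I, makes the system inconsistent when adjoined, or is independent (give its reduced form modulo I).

First compute the reduced Gröbner basis of I by Buchberger's algorithm.
f_1 = -v^2 - 2v, LT = v^2.
f_2 = 2u^2v^2 + 4u + 12v - 8, LT = u^2v^2.

S(f_1,f_2): lcm = u^2v^2. S = 2u^2v - 2u - 6v + 4.
  reduce S modulo (f_1, f_2):
  remainder 2u^2v - 2u - 6v + 4 ≠ 0; add h_3 = 2u^2v - 2u - 6v + 4 to the basis.

S(f_1,h_3): lcm = u^2v^2. S = 2u^2v + uv + 3v^2 - 2v.
  reduce S modulo (f_1, f_2, h_3):
  remainder uv + 2u - 2v - 4 ≠ 0; add h_4 = uv + 2u - 2v - 4 to the basis.

S(h_3,h_4): lcm = u^2v. S = -2u^2 + 2uv + 3u - 3v + 2.
  reduce S modulo (f_1, f_2, h_3, h_4):
  remainder -2u^2 - u + v + 10 ≠ 0; add h_5 = -2u^2 - u + v + 10 to the basis.

The other S-polynomials (S(f_2,h_3), S(f_1,h_4), S(f_2,h_4), S(f_1,h_5), S(f_2,h_5), S(h_3,h_5), S(h_4,h_5)) all reduce to 0 modulo the current basis, so we have a Gröbner basis.
Inter-reduce: drop elements whose leading term is divisible by another's, tail-reduce, and make monic.
Reduced Gröbner basis: {u^2 + 1/2u - 1/2v - 5, uv + 2u - 2v - 4, v^2 + 2v}.
Label its elements g_1 = u^2 + 1/2u - 1/2v - 5, g_2 = uv + 2u - 2v - 4, g_3 = v^2 + 2v.

Reduce p = -10u^3 - 4u^2v - 5u^2 + 10uv + 50u - v modulo G:
  leading term u^3: subtract (-10u)·g_1 from -10u^3 - 4u^2v - 5u^2 + 10uv + 50u - v → -4u^2v + 5uv - v
  leading term u^2v: subtract (-4v)·g_1 from -4u^2v + 5uv - v → 7uv - 2v^2 - 21v
  leading term uv: subtract (7)·g_2 from 7uv - 2v^2 - 21v → -14u - 2v^2 - 7v + 28
  leading term u: no divisor's leading term divides it; move -14u to the remainder.
  leading term v^2: subtract (-2)·g_3 from -2v^2 - 7v + 28 → -3v + 28
  leading term v: no divisor's leading term divides it; move -3v to the remainder.
  leading term 1: no divisor's leading term divides it; move 28 to the remainder.
  normal form = -14u - 3v + 28.
The normal form is nonzero, so p ∉ I. Since p minus its normal form lies in I, I + (p) = I + (r) where r = -14u - 3v + 28; decide whether this ideal is the whole ring.
Run Buchberger on G together with r (pairs among the g_i already reduce to 0 since G is a Gröbner basis):
g_1 = u^2 + 1/2u - 1/2v - 5, LT = u^2.
g_2 = uv + 2u - 2v - 4, LT = uv.
g_3 = v^2 + 2v, LT = v^2.
r = -14u - 3v + 28, LT = u.

S(g_1,r): lcm = u^2. S = -3/14uv + 5/2u - 1/2v - 5.
  reduce S modulo (g_1, g_2, g_3, r):
  remainder -305/196v ≠ 0; add m_5 = -305/196v to the basis.

The other S-polynomials (S(g_1,g_2), S(g_1,g_3), S(g_2,g_3), S(g_2,r), S(g_3,r), S(g_1,m_5), S(g_2,m_5), S(g_3,m_5), S(r,m_5)) all reduce to 0 modulo the current basis, so we have a Gröbner basis.
Inter-reduce: drop elements whose leading term is divisible by another's, tail-reduce, and make monic.
Reduced Gröbner basis: {u - 2, v}.
The reduced Gröbner basis of I + (p) is {u - 2, v} ≠ {1}, a proper ideal, so the enlarged system stays consistent: p is independent of I, with normal form -14u - 3v + 28.

-10u^3 - 4u^2v - 5u^2 + 10uv + 50u - v is independent of I; its normal form modulo I is -14u - 3v + 28.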